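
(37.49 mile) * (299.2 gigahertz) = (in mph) 4.038e+16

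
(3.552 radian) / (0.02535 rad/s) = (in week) 0.0002317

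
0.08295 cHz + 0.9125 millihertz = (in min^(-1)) 0.1045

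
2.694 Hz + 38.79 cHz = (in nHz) 3.082e+09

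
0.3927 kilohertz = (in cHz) 3.927e+04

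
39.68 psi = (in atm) 2.7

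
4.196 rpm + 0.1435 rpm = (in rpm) 4.34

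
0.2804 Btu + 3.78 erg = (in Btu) 0.2804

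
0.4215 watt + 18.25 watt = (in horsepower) 0.02504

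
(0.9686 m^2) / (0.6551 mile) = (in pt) 2.604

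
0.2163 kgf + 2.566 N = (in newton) 4.687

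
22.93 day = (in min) 3.302e+04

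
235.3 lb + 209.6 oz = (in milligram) 1.127e+08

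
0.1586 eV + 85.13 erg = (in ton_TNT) 2.035e-15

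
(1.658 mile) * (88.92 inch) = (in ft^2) 6.487e+04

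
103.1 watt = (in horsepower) 0.1383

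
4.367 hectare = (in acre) 10.79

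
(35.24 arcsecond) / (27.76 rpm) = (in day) 6.802e-10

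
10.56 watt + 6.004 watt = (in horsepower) 0.02221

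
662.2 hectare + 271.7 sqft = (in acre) 1636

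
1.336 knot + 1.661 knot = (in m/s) 1.542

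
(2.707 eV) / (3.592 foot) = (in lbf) 8.906e-20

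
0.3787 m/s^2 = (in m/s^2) 0.3787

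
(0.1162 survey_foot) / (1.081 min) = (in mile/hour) 0.001222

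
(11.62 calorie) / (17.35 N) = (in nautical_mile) 0.001513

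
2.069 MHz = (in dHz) 2.069e+07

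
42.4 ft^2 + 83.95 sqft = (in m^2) 11.74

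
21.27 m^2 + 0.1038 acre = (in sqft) 4750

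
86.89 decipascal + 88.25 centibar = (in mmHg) 662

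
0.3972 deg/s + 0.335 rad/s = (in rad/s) 0.3419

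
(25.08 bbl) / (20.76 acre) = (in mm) 0.04746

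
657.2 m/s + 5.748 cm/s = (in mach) 1.93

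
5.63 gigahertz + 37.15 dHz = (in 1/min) 3.378e+11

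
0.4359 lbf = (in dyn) 1.939e+05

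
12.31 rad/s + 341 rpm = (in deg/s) 2751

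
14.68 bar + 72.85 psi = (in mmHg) 1.478e+04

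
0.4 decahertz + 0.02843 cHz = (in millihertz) 4000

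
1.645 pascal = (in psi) 0.0002386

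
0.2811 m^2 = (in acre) 6.946e-05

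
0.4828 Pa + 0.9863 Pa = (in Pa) 1.469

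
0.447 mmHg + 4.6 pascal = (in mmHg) 0.4815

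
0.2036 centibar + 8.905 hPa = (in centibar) 1.094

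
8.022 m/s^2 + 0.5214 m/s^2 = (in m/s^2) 8.543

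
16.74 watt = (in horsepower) 0.02245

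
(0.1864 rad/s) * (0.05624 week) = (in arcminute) 2.18e+07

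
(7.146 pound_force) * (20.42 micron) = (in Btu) 6.152e-07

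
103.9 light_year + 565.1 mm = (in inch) 3.87e+19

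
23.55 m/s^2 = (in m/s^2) 23.55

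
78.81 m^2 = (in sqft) 848.3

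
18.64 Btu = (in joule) 1.967e+04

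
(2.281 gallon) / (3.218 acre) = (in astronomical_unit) 4.432e-18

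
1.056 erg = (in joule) 1.056e-07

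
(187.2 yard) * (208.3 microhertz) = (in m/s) 0.03566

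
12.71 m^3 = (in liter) 1.271e+04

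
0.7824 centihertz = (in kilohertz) 7.824e-06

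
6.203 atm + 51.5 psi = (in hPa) 9836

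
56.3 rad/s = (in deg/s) 3226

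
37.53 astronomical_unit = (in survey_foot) 1.842e+13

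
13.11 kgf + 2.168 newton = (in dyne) 1.307e+07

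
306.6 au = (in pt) 1.3e+17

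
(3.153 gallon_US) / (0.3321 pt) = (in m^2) 101.9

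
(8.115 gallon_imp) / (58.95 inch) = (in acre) 6.088e-06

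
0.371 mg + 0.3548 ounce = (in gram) 10.06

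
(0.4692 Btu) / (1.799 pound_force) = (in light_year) 6.539e-15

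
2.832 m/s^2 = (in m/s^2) 2.832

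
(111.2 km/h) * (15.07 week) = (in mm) 2.815e+11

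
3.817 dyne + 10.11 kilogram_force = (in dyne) 9.915e+06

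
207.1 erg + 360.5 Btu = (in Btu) 360.5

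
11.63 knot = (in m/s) 5.983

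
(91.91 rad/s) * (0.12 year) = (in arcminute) 1.196e+12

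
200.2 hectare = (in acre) 494.7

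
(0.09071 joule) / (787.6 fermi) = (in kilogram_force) 1.174e+10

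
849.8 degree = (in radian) 14.83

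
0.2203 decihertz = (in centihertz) 2.203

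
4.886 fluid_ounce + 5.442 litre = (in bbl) 0.03514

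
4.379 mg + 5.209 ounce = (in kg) 0.1477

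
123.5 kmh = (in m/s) 34.31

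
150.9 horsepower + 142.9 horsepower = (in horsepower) 293.8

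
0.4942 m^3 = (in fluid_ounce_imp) 1.739e+04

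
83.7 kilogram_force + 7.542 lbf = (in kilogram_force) 87.12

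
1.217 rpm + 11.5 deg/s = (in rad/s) 0.3282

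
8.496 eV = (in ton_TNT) 3.253e-28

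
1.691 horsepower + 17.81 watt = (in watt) 1279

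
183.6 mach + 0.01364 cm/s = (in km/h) 2.251e+05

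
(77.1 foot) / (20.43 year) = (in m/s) 3.647e-08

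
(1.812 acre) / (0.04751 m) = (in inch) 6.077e+06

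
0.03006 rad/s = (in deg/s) 1.722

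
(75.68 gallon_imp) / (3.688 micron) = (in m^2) 9.329e+04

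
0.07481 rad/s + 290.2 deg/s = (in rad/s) 5.14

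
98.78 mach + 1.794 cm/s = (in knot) 6.538e+04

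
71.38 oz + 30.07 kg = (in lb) 70.75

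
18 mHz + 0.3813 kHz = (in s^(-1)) 381.3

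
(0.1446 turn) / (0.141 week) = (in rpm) 0.0001017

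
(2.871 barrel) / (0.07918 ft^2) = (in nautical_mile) 0.0335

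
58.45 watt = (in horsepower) 0.07838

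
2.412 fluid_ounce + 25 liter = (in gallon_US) 6.623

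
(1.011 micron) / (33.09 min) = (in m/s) 5.092e-10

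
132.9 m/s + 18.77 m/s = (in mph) 339.3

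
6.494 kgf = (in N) 63.68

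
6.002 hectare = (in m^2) 6.002e+04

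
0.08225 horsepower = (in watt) 61.33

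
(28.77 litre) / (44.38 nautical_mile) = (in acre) 8.65e-11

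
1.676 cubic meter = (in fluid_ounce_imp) 5.899e+04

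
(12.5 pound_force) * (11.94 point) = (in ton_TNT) 5.598e-11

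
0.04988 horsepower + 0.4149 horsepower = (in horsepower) 0.4648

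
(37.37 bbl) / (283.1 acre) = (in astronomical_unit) 3.467e-17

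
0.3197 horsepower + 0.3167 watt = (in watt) 238.7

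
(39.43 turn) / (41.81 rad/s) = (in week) 9.797e-06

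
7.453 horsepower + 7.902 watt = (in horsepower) 7.464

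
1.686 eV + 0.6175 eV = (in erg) 3.691e-12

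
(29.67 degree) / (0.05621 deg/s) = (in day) 0.006109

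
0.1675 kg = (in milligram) 1.675e+05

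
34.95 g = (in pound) 0.07705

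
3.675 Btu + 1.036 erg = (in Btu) 3.675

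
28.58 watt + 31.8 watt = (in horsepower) 0.08097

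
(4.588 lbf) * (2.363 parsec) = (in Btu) 1.41e+15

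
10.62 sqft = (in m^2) 0.9866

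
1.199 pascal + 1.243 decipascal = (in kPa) 0.001323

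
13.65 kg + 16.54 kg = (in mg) 3.019e+07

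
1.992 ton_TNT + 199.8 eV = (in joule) 8.335e+09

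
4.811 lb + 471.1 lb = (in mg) 2.159e+08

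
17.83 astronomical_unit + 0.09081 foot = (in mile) 1.657e+09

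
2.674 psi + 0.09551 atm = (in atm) 0.2775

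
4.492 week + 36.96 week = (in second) 2.507e+07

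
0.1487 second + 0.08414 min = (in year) 1.648e-07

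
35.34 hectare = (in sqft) 3.804e+06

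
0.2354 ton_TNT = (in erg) 9.849e+15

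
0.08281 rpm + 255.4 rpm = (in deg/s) 1533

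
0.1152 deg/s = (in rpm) 0.0192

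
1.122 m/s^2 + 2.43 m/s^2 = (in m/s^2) 3.552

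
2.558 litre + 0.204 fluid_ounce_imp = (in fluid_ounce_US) 86.69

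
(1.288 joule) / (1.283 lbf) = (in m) 0.2257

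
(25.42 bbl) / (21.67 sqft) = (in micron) 2.007e+06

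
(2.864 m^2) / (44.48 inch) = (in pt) 7186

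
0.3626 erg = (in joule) 3.626e-08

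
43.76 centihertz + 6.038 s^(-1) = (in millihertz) 6476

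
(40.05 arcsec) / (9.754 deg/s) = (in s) 0.001141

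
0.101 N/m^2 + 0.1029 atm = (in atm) 0.1029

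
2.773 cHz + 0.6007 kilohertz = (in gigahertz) 6.007e-07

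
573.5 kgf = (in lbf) 1264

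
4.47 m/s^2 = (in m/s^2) 4.47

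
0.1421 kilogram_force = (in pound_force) 0.3133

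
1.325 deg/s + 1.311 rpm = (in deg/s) 9.191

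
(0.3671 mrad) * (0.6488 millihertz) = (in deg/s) 1.365e-05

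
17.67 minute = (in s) 1060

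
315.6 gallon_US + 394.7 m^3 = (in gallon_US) 1.046e+05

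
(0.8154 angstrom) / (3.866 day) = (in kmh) 8.788e-16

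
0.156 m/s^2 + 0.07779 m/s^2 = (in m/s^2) 0.2338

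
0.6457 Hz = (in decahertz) 0.06457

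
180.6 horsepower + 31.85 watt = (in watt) 1.347e+05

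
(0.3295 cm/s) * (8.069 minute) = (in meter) 1.595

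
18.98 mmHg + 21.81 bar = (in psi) 316.7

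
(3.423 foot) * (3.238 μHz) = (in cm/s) 0.0003378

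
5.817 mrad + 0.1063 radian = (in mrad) 112.1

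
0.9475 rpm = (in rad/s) 0.09922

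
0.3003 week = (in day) 2.102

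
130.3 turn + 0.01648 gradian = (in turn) 130.3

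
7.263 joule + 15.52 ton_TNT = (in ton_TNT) 15.52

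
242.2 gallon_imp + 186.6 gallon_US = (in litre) 1807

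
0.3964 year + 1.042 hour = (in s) 1.25e+07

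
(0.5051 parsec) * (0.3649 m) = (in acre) 1.405e+12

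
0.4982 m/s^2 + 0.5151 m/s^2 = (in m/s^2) 1.013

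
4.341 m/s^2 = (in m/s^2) 4.341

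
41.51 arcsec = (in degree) 0.01153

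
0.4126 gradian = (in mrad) 6.481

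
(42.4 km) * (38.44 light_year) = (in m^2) 1.542e+22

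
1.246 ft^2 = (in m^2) 0.1158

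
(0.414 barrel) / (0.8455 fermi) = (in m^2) 7.785e+13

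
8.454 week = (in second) 5.113e+06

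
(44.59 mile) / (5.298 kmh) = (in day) 0.5644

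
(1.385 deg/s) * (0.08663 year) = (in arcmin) 2.27e+08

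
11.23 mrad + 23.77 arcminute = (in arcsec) 3743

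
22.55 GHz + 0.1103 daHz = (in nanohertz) 2.255e+19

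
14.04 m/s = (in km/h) 50.54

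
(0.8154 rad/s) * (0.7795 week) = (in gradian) 2.447e+07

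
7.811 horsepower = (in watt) 5825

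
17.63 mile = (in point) 8.043e+07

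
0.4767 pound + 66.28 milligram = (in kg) 0.2163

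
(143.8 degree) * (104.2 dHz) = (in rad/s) 26.15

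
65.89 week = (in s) 3.985e+07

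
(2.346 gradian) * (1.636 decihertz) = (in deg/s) 0.3454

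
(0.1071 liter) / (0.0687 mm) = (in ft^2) 16.78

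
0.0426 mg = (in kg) 4.26e-08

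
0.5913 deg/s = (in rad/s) 0.01032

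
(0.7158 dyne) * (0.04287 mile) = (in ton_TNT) 1.18e-13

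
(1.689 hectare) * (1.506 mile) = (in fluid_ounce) 1.384e+12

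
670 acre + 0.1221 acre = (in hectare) 271.2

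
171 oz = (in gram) 4848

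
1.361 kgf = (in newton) 13.35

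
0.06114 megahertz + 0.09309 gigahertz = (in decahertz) 9.315e+06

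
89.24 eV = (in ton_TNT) 3.417e-27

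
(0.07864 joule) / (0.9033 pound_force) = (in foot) 0.06421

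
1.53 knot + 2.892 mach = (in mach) 2.894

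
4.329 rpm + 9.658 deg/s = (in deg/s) 35.63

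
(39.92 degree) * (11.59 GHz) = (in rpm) 7.711e+10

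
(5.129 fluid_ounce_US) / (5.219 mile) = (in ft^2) 1.944e-07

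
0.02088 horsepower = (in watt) 15.57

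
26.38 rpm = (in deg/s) 158.3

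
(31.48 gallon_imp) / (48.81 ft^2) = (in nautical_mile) 1.704e-05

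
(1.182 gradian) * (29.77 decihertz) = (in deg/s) 3.167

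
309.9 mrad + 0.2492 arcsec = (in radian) 0.3099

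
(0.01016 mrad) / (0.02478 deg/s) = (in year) 7.449e-10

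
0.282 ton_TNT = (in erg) 1.18e+16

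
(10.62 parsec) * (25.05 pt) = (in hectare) 2.896e+11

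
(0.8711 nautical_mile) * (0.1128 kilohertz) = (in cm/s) 1.82e+07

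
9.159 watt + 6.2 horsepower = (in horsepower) 6.212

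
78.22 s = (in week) 0.0001293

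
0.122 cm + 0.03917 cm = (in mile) 1.001e-06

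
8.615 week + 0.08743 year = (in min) 1.328e+05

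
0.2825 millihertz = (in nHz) 2.825e+05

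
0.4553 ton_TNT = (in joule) 1.905e+09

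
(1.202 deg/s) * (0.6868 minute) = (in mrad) 864.5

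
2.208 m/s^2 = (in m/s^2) 2.208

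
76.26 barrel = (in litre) 1.212e+04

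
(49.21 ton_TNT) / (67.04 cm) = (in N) 3.071e+11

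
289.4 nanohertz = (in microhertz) 0.2894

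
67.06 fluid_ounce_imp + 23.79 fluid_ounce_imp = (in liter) 2.581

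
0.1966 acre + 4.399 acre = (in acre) 4.596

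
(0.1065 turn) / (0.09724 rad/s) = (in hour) 0.001912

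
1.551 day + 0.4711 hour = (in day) 1.571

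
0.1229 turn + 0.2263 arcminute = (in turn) 0.1229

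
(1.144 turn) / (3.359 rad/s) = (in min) 0.03567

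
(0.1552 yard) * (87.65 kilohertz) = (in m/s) 1.244e+04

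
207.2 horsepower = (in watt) 1.545e+05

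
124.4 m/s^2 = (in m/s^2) 124.4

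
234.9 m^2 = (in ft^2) 2528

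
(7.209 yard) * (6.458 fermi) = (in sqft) 4.582e-13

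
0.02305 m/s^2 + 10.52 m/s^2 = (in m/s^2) 10.54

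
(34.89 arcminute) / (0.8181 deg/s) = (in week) 1.175e-06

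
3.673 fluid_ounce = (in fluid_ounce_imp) 3.823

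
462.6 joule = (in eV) 2.887e+21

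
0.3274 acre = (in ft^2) 1.426e+04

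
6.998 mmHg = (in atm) 0.009208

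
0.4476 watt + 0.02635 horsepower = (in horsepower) 0.02695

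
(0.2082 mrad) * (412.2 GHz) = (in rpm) 8.195e+08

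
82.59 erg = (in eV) 5.155e+13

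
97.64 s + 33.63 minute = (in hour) 0.5876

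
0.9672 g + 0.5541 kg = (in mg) 5.551e+05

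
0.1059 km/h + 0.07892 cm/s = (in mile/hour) 0.06757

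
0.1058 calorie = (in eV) 2.763e+18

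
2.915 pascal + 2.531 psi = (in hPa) 174.5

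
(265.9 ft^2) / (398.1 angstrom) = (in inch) 2.443e+10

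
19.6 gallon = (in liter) 74.19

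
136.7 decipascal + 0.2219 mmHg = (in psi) 0.006273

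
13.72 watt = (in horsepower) 0.0184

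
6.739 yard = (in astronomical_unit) 4.119e-11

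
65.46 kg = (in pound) 144.3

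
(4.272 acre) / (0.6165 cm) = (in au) 1.875e-05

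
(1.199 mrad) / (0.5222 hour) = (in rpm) 6.09e-06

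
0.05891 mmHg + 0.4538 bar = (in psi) 6.583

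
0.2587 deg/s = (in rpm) 0.04312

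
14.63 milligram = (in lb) 3.225e-05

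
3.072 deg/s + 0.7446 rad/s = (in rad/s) 0.7982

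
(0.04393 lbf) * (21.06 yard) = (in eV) 2.349e+19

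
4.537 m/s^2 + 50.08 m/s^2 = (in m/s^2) 54.62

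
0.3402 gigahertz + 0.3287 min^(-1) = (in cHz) 3.402e+10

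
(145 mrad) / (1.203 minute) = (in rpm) 0.01918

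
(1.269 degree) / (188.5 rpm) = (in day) 1.299e-08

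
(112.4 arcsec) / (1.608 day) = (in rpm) 3.746e-08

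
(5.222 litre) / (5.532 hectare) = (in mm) 9.44e-05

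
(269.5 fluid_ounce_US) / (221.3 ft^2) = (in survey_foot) 0.001272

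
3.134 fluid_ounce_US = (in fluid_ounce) 3.134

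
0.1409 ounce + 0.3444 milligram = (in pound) 0.008807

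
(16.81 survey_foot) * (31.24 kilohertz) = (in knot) 3.111e+05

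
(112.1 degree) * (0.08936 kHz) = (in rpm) 1670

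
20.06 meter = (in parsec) 6.501e-16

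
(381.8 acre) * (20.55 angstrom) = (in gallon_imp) 0.6984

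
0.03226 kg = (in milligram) 3.226e+04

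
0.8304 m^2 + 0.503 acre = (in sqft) 2.192e+04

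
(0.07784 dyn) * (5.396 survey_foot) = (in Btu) 1.213e-09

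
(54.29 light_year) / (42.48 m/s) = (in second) 1.209e+16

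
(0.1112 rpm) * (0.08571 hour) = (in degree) 205.9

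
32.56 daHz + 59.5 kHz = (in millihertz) 5.983e+07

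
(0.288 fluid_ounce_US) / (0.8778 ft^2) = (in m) 0.0001044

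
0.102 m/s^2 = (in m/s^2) 0.102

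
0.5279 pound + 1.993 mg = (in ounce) 8.446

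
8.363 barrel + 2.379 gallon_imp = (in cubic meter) 1.34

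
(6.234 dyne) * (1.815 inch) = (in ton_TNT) 6.869e-16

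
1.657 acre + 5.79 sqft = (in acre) 1.657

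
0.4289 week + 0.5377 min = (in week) 0.429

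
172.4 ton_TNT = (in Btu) 6.837e+08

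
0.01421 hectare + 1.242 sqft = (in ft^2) 1531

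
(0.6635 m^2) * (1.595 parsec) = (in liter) 3.266e+19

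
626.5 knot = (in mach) 0.9465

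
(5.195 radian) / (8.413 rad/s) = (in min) 0.01029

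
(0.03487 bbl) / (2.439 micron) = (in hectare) 0.2273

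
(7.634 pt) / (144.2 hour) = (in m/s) 5.188e-09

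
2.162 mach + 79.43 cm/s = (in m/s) 737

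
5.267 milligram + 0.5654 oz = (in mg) 1.603e+04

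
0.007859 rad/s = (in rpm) 0.07505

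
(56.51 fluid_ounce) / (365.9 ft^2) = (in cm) 0.004916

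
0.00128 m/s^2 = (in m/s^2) 0.00128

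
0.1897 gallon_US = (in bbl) 0.004517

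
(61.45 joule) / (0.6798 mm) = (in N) 9.039e+04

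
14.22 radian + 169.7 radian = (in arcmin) 6.323e+05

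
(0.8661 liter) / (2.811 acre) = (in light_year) 8.048e-24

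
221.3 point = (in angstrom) 7.807e+08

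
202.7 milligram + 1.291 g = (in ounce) 0.05269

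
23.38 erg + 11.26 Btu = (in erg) 1.188e+11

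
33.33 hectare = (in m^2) 3.333e+05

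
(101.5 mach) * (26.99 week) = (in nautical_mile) 3.046e+08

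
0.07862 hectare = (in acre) 0.1943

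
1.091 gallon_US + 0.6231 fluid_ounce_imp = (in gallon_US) 1.096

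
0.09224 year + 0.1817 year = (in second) 8.639e+06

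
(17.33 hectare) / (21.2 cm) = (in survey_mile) 507.9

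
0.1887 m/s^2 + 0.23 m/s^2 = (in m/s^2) 0.4187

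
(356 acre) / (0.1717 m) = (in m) 8.391e+06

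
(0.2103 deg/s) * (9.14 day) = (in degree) 1.661e+05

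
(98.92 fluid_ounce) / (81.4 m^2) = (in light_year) 3.799e-21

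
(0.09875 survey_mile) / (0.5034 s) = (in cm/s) 3.157e+04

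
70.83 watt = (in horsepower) 0.09498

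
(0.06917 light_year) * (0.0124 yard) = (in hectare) 7.42e+08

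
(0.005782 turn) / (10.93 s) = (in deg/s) 0.1904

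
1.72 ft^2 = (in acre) 3.949e-05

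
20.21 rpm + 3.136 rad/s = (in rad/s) 5.252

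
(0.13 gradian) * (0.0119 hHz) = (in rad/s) 0.00243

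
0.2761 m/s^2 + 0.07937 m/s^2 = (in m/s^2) 0.3555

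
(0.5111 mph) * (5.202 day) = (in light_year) 1.085e-11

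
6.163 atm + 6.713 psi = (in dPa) 6.708e+06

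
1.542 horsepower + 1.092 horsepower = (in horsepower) 2.634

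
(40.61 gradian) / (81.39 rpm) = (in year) 2.373e-09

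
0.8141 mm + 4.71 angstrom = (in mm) 0.8141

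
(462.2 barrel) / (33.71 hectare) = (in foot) 0.0007152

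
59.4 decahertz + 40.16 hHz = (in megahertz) 0.00461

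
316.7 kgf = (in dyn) 3.106e+08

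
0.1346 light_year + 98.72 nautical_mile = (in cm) 1.273e+17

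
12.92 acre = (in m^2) 5.229e+04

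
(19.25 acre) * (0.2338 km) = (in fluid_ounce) 6.159e+11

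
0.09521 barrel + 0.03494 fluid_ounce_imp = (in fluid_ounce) 511.9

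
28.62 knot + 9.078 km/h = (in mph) 38.58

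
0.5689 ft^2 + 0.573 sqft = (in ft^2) 1.142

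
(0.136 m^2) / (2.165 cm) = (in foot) 20.61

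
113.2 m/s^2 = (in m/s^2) 113.2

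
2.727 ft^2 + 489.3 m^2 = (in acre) 0.121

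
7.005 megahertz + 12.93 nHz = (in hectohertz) 7.005e+04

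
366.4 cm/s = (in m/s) 3.664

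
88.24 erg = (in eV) 5.508e+13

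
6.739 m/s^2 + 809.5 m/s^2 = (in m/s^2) 816.2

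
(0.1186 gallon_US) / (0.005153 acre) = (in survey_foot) 7.063e-05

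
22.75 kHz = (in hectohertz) 227.5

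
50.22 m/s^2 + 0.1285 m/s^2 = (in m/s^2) 50.35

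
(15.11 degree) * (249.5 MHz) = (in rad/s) 6.58e+07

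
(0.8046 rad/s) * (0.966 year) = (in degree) 1.404e+09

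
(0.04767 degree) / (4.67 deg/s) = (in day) 1.181e-07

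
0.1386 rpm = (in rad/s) 0.01451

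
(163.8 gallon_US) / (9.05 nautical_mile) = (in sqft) 0.0003982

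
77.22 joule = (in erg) 7.722e+08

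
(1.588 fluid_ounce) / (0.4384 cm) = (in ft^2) 0.1153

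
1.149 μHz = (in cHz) 0.0001149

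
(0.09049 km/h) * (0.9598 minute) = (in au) 9.676e-12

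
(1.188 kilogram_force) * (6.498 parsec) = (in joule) 2.336e+18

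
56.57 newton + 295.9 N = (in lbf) 79.24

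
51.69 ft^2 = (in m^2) 4.802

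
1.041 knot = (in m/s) 0.5355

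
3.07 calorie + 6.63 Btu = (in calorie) 1675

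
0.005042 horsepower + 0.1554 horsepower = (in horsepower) 0.1604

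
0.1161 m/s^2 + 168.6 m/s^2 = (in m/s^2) 168.7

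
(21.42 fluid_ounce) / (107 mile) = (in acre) 9.09e-13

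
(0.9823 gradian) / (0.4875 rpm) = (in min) 0.005037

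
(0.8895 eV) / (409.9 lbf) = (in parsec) 2.533e-39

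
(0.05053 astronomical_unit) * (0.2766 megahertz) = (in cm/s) 2.091e+17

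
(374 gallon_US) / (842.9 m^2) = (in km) 1.68e-06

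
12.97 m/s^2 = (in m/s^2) 12.97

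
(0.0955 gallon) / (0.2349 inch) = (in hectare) 6.059e-06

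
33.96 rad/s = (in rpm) 324.3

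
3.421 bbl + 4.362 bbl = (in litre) 1237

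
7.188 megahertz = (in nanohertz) 7.188e+15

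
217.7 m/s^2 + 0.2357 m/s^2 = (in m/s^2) 217.9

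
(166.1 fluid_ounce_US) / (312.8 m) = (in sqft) 0.000169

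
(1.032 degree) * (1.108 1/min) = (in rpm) 0.003176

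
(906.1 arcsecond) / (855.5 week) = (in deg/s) 4.865e-10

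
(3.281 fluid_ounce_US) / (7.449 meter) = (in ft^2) 0.0001402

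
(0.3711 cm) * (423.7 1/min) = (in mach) 7.696e-05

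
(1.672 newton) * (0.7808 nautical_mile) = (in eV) 1.509e+22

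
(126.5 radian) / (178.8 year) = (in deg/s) 1.285e-06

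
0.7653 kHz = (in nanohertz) 7.653e+11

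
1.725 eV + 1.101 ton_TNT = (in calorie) 1.101e+09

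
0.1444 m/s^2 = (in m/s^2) 0.1444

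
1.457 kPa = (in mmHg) 10.93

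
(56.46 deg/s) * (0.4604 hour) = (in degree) 9.358e+04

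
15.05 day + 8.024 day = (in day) 23.07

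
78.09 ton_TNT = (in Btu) 3.097e+08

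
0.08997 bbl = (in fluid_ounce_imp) 503.4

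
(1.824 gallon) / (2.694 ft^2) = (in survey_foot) 0.09051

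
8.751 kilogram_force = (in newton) 85.82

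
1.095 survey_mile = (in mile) 1.095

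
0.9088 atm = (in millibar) 920.8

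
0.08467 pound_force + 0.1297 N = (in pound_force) 0.1138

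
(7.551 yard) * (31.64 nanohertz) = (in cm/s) 2.185e-05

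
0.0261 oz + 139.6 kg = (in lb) 307.8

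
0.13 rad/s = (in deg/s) 7.448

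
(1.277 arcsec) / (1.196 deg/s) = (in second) 0.0002966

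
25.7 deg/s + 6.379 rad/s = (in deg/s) 391.2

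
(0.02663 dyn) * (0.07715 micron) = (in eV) 1.282e+05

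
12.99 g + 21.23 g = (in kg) 0.03422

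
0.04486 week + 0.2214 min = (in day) 0.3142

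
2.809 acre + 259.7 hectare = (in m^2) 2.608e+06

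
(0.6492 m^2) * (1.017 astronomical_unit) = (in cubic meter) 9.877e+10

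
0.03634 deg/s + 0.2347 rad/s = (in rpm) 2.247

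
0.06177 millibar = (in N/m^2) 6.177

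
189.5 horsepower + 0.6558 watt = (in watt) 1.413e+05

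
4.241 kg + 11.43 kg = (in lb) 34.55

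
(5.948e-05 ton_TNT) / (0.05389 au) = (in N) 3.087e-05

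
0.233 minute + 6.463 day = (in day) 6.463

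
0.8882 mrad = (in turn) 0.0001414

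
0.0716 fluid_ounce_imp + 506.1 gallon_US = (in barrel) 12.05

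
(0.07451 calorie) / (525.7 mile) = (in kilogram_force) 3.757e-08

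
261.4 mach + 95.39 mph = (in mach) 261.5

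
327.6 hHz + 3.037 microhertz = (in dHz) 3.276e+05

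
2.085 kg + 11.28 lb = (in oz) 254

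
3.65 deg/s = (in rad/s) 0.0637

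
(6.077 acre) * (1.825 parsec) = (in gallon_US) 3.659e+23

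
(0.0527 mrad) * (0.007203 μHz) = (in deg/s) 2.175e-11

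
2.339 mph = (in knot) 2.033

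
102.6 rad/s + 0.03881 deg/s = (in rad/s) 102.6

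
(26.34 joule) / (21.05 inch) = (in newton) 49.26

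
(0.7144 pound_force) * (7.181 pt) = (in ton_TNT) 1.924e-12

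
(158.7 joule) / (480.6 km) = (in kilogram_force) 3.367e-05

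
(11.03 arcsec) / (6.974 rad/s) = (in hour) 2.13e-09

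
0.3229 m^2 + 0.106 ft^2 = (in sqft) 3.582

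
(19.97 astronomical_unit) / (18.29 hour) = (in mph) 1.015e+08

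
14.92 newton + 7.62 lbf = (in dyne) 4.882e+06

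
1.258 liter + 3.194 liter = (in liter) 4.452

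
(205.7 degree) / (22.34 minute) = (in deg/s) 0.1535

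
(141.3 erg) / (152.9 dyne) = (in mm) 9.241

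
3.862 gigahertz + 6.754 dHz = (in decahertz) 3.862e+08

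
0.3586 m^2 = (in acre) 8.861e-05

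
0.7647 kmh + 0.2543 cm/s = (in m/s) 0.215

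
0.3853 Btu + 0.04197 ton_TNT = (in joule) 1.756e+08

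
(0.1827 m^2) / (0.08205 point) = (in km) 6.312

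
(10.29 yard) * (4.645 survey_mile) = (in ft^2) 7.571e+05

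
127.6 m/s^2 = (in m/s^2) 127.6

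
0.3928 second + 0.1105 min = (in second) 7.023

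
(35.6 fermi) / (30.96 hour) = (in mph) 7.145e-19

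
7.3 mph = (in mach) 0.009584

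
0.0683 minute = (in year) 1.299e-07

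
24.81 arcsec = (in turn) 1.914e-05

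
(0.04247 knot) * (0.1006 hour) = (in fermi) 7.913e+15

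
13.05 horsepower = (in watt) 9731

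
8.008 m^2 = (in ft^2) 86.2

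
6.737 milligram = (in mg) 6.737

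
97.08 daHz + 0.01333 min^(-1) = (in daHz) 97.08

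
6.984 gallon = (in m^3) 0.02644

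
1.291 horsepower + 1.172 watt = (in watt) 963.9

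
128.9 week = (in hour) 2.166e+04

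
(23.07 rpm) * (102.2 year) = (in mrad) 7.786e+12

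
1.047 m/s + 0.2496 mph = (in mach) 0.003403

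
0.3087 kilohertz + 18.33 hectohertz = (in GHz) 2.142e-06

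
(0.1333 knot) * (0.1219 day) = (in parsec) 2.341e-14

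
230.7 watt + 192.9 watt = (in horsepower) 0.5681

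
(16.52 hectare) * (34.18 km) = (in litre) 5.647e+12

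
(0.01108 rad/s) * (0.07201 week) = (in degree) 2.765e+04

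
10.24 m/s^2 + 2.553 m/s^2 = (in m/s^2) 12.79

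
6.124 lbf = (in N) 27.24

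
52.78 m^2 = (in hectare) 0.005278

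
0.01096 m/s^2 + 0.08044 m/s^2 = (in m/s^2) 0.0914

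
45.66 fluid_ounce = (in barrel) 0.008493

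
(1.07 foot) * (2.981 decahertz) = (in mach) 0.02855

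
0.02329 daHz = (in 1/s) 0.2329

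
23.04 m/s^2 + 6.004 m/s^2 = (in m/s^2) 29.04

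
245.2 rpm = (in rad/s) 25.68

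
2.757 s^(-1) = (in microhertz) 2.757e+06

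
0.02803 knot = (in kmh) 0.05191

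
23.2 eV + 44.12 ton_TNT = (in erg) 1.846e+18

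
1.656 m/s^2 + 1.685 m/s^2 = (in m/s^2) 3.341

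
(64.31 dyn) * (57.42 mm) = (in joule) 3.693e-05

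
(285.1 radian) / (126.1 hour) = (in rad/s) 0.000628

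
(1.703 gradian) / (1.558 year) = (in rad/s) 5.445e-10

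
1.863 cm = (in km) 1.863e-05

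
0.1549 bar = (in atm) 0.1529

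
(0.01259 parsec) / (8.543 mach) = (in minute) 2.226e+09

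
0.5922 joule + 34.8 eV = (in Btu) 0.0005613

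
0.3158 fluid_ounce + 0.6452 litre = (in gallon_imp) 0.144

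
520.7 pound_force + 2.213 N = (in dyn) 2.318e+08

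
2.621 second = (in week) 4.334e-06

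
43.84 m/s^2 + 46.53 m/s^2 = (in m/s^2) 90.37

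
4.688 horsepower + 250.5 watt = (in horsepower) 5.024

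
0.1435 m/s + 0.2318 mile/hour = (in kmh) 0.8896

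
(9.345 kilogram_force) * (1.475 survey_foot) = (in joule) 41.2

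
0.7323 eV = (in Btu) 1.112e-22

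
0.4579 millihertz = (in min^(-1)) 0.02747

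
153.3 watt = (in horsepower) 0.2056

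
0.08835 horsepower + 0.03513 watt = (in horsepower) 0.0884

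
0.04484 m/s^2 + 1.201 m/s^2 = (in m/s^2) 1.246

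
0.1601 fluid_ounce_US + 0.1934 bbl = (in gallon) 8.124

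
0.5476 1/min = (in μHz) 9127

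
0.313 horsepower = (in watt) 233.4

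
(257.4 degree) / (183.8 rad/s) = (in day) 2.829e-07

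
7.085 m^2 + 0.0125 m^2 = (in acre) 0.001754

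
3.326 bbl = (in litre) 528.8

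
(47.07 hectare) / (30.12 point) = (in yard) 4.845e+07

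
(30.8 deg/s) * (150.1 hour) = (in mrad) 2.905e+08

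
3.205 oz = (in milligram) 9.086e+04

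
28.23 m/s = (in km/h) 101.6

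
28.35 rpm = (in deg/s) 170.1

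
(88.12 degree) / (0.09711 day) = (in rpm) 0.00175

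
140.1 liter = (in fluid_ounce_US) 4737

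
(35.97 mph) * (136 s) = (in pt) 6.199e+06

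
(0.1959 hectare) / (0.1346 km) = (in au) 9.729e-11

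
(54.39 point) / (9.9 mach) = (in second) 5.692e-06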